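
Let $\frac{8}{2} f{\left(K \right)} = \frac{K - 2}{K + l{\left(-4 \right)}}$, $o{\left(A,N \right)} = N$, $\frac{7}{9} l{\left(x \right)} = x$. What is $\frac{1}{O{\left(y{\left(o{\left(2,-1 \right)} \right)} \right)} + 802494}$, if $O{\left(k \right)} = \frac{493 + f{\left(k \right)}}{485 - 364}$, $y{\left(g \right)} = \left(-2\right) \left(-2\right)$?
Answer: $\frac{1936}{1553636265} \approx 1.2461 \cdot 10^{-6}$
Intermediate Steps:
$l{\left(x \right)} = \frac{9 x}{7}$
$y{\left(g \right)} = 4$
$f{\left(K \right)} = \frac{-2 + K}{4 \left(- \frac{36}{7} + K\right)}$ ($f{\left(K \right)} = \frac{\left(K - 2\right) \frac{1}{K + \frac{9}{7} \left(-4\right)}}{4} = \frac{\left(-2 + K\right) \frac{1}{K - \frac{36}{7}}}{4} = \frac{\left(-2 + K\right) \frac{1}{- \frac{36}{7} + K}}{4} = \frac{\frac{1}{- \frac{36}{7} + K} \left(-2 + K\right)}{4} = \frac{-2 + K}{4 \left(- \frac{36}{7} + K\right)}$)
$O{\left(k \right)} = \frac{493}{121} + \frac{7 \left(-2 + k\right)}{484 \left(-36 + 7 k\right)}$ ($O{\left(k \right)} = \frac{493 + \frac{7 \left(-2 + k\right)}{4 \left(-36 + 7 k\right)}}{485 - 364} = \frac{493 + \frac{7 \left(-2 + k\right)}{4 \left(-36 + 7 k\right)}}{121} = \left(493 + \frac{7 \left(-2 + k\right)}{4 \left(-36 + 7 k\right)}\right) \frac{1}{121} = \frac{493}{121} + \frac{7 \left(-2 + k\right)}{484 \left(-36 + 7 k\right)}$)
$\frac{1}{O{\left(y{\left(o{\left(2,-1 \right)} \right)} \right)} + 802494} = \frac{1}{\frac{-71006 + 13811 \cdot 4}{484 \left(-36 + 7 \cdot 4\right)} + 802494} = \frac{1}{\frac{-71006 + 55244}{484 \left(-36 + 28\right)} + 802494} = \frac{1}{\frac{1}{484} \frac{1}{-8} \left(-15762\right) + 802494} = \frac{1}{\frac{1}{484} \left(- \frac{1}{8}\right) \left(-15762\right) + 802494} = \frac{1}{\frac{7881}{1936} + 802494} = \frac{1}{\frac{1553636265}{1936}} = \frac{1936}{1553636265}$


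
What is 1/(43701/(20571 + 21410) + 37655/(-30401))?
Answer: -1276264381/252240454 ≈ -5.0597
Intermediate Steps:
1/(43701/(20571 + 21410) + 37655/(-30401)) = 1/(43701/41981 + 37655*(-1/30401)) = 1/(43701*(1/41981) - 37655/30401) = 1/(43701/41981 - 37655/30401) = 1/(-252240454/1276264381) = -1276264381/252240454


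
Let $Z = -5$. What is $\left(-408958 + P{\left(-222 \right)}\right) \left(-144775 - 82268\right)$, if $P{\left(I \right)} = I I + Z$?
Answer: $81662599197$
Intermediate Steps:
$P{\left(I \right)} = -5 + I^{2}$ ($P{\left(I \right)} = I I - 5 = I^{2} - 5 = -5 + I^{2}$)
$\left(-408958 + P{\left(-222 \right)}\right) \left(-144775 - 82268\right) = \left(-408958 - \left(5 - \left(-222\right)^{2}\right)\right) \left(-144775 - 82268\right) = \left(-408958 + \left(-5 + 49284\right)\right) \left(-227043\right) = \left(-408958 + 49279\right) \left(-227043\right) = \left(-359679\right) \left(-227043\right) = 81662599197$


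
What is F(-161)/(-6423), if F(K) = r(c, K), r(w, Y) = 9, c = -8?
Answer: -3/2141 ≈ -0.0014012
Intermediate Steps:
F(K) = 9
F(-161)/(-6423) = 9/(-6423) = 9*(-1/6423) = -3/2141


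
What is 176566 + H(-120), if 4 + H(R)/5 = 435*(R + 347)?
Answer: 670271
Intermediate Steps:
H(R) = 754705 + 2175*R (H(R) = -20 + 5*(435*(R + 347)) = -20 + 5*(435*(347 + R)) = -20 + 5*(150945 + 435*R) = -20 + (754725 + 2175*R) = 754705 + 2175*R)
176566 + H(-120) = 176566 + (754705 + 2175*(-120)) = 176566 + (754705 - 261000) = 176566 + 493705 = 670271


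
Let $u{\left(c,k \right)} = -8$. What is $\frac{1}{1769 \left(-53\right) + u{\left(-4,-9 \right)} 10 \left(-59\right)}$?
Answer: $- \frac{1}{89037} \approx -1.1231 \cdot 10^{-5}$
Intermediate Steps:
$\frac{1}{1769 \left(-53\right) + u{\left(-4,-9 \right)} 10 \left(-59\right)} = \frac{1}{1769 \left(-53\right) + \left(-8\right) 10 \left(-59\right)} = \frac{1}{-93757 - -4720} = \frac{1}{-93757 + 4720} = \frac{1}{-89037} = - \frac{1}{89037}$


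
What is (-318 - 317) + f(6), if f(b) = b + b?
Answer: -623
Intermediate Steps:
f(b) = 2*b
(-318 - 317) + f(6) = (-318 - 317) + 2*6 = -635 + 12 = -623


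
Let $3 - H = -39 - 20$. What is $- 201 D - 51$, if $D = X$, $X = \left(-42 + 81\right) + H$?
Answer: $-20352$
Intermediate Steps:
$H = 62$ ($H = 3 - \left(-39 - 20\right) = 3 - -59 = 3 + 59 = 62$)
$X = 101$ ($X = \left(-42 + 81\right) + 62 = 39 + 62 = 101$)
$D = 101$
$- 201 D - 51 = \left(-201\right) 101 - 51 = -20301 - 51 = -20352$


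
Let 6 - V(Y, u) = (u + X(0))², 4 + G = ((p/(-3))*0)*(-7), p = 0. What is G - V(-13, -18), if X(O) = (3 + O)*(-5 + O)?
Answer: 1079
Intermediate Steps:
X(O) = (-5 + O)*(3 + O)
G = -4 (G = -4 + ((0/(-3))*0)*(-7) = -4 + ((0*(-⅓))*0)*(-7) = -4 + (0*0)*(-7) = -4 + 0*(-7) = -4 + 0 = -4)
V(Y, u) = 6 - (-15 + u)² (V(Y, u) = 6 - (u + (-15 + 0² - 2*0))² = 6 - (u + (-15 + 0 + 0))² = 6 - (u - 15)² = 6 - (-15 + u)²)
G - V(-13, -18) = -4 - (6 - (-15 - 18)²) = -4 - (6 - 1*(-33)²) = -4 - (6 - 1*1089) = -4 - (6 - 1089) = -4 - 1*(-1083) = -4 + 1083 = 1079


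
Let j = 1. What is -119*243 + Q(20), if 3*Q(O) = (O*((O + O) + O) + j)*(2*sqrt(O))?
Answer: -28917 + 4804*sqrt(5)/3 ≈ -25336.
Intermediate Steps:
Q(O) = 2*sqrt(O)*(1 + 3*O**2)/3 (Q(O) = ((O*((O + O) + O) + 1)*(2*sqrt(O)))/3 = ((O*(2*O + O) + 1)*(2*sqrt(O)))/3 = ((O*(3*O) + 1)*(2*sqrt(O)))/3 = ((3*O**2 + 1)*(2*sqrt(O)))/3 = ((1 + 3*O**2)*(2*sqrt(O)))/3 = (2*sqrt(O)*(1 + 3*O**2))/3 = 2*sqrt(O)*(1 + 3*O**2)/3)
-119*243 + Q(20) = -119*243 + sqrt(20)*(2/3 + 2*20**2) = -28917 + (2*sqrt(5))*(2/3 + 2*400) = -28917 + (2*sqrt(5))*(2/3 + 800) = -28917 + (2*sqrt(5))*(2402/3) = -28917 + 4804*sqrt(5)/3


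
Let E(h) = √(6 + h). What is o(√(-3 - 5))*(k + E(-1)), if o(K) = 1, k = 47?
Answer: 47 + √5 ≈ 49.236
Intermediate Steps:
o(√(-3 - 5))*(k + E(-1)) = 1*(47 + √(6 - 1)) = 1*(47 + √5) = 47 + √5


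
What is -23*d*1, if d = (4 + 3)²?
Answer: -1127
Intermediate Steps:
d = 49 (d = 7² = 49)
-23*d*1 = -23*49*1 = -1127*1 = -1127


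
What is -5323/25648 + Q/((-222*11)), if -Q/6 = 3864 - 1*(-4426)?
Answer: 210455459/10438736 ≈ 20.161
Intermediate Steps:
Q = -49740 (Q = -6*(3864 - 1*(-4426)) = -6*(3864 + 4426) = -6*8290 = -49740)
-5323/25648 + Q/((-222*11)) = -5323/25648 - 49740/((-222*11)) = -5323*1/25648 - 49740/(-2442) = -5323/25648 - 49740*(-1/2442) = -5323/25648 + 8290/407 = 210455459/10438736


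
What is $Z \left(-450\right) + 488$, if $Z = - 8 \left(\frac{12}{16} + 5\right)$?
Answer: $21188$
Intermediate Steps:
$Z = -46$ ($Z = - 8 \left(12 \cdot \frac{1}{16} + 5\right) = - 8 \left(\frac{3}{4} + 5\right) = \left(-8\right) \frac{23}{4} = -46$)
$Z \left(-450\right) + 488 = \left(-46\right) \left(-450\right) + 488 = 20700 + 488 = 21188$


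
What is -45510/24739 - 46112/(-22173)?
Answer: 131671538/548537847 ≈ 0.24004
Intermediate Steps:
-45510/24739 - 46112/(-22173) = -45510*1/24739 - 46112*(-1/22173) = -45510/24739 + 46112/22173 = 131671538/548537847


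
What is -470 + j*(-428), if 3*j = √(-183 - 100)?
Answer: -470 - 428*I*√283/3 ≈ -470.0 - 2400.0*I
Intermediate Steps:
j = I*√283/3 (j = √(-183 - 100)/3 = √(-283)/3 = (I*√283)/3 = I*√283/3 ≈ 5.6075*I)
-470 + j*(-428) = -470 + (I*√283/3)*(-428) = -470 - 428*I*√283/3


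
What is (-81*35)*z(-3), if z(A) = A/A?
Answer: -2835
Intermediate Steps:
z(A) = 1
(-81*35)*z(-3) = -81*35*1 = -2835*1 = -2835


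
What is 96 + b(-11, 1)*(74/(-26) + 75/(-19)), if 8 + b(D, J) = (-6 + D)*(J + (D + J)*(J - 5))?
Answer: 1206702/247 ≈ 4885.4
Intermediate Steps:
b(D, J) = -8 + (-6 + D)*(J + (-5 + J)*(D + J)) (b(D, J) = -8 + (-6 + D)*(J + (D + J)*(J - 5)) = -8 + (-6 + D)*(J + (D + J)*(-5 + J)) = -8 + (-6 + D)*(J + (-5 + J)*(D + J)))
96 + b(-11, 1)*(74/(-26) + 75/(-19)) = 96 + (-8 - 6*1² - 5*(-11)² + 24*1 + 30*(-11) - 11*1² + 1*(-11)² - 10*(-11)*1)*(74/(-26) + 75/(-19)) = 96 + (-8 - 6*1 - 5*121 + 24 - 330 - 11*1 + 1*121 + 110)*(74*(-1/26) + 75*(-1/19)) = 96 + (-8 - 6 - 605 + 24 - 330 - 11 + 121 + 110)*(-37/13 - 75/19) = 96 - 705*(-1678/247) = 96 + 1182990/247 = 1206702/247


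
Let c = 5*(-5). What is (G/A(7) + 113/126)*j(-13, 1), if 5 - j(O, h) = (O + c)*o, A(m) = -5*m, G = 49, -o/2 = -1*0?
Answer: -317/126 ≈ -2.5159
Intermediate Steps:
o = 0 (o = -(-2)*0 = -2*0 = 0)
c = -25
j(O, h) = 5 (j(O, h) = 5 - (O - 25)*0 = 5 - (-25 + O)*0 = 5 - 1*0 = 5 + 0 = 5)
(G/A(7) + 113/126)*j(-13, 1) = (49/((-5*7)) + 113/126)*5 = (49/(-35) + 113*(1/126))*5 = (49*(-1/35) + 113/126)*5 = (-7/5 + 113/126)*5 = -317/630*5 = -317/126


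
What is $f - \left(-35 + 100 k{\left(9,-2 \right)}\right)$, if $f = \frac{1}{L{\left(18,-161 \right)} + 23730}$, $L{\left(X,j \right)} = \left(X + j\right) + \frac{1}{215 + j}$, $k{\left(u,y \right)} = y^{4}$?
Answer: $- \frac{1993338881}{1273699} \approx -1565.0$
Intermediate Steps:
$L{\left(X,j \right)} = X + j + \frac{1}{215 + j}$
$f = \frac{54}{1273699}$ ($f = \frac{1}{\frac{1 + \left(-161\right)^{2} + 215 \cdot 18 + 215 \left(-161\right) + 18 \left(-161\right)}{215 - 161} + 23730} = \frac{1}{\frac{1 + 25921 + 3870 - 34615 - 2898}{54} + 23730} = \frac{1}{\frac{1}{54} \left(-7721\right) + 23730} = \frac{1}{- \frac{7721}{54} + 23730} = \frac{1}{\frac{1273699}{54}} = \frac{54}{1273699} \approx 4.2396 \cdot 10^{-5}$)
$f - \left(-35 + 100 k{\left(9,-2 \right)}\right) = \frac{54}{1273699} + \left(- 100 \left(-2\right)^{4} + 35\right) = \frac{54}{1273699} + \left(\left(-100\right) 16 + 35\right) = \frac{54}{1273699} + \left(-1600 + 35\right) = \frac{54}{1273699} - 1565 = - \frac{1993338881}{1273699}$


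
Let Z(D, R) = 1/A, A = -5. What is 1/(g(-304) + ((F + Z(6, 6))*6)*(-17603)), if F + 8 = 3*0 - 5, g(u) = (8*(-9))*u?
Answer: 5/7080228 ≈ 7.0619e-7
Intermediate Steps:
g(u) = -72*u
F = -13 (F = -8 + (3*0 - 5) = -8 + (0 - 5) = -8 - 5 = -13)
Z(D, R) = -⅕ (Z(D, R) = 1/(-5) = -⅕)
1/(g(-304) + ((F + Z(6, 6))*6)*(-17603)) = 1/(-72*(-304) + ((-13 - ⅕)*6)*(-17603)) = 1/(21888 - 66/5*6*(-17603)) = 1/(21888 - 396/5*(-17603)) = 1/(21888 + 6970788/5) = 1/(7080228/5) = 5/7080228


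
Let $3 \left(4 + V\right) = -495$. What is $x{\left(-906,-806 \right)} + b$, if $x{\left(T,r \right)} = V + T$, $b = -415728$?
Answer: $-416803$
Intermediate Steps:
$V = -169$ ($V = -4 + \frac{1}{3} \left(-495\right) = -4 - 165 = -169$)
$x{\left(T,r \right)} = -169 + T$
$x{\left(-906,-806 \right)} + b = \left(-169 - 906\right) - 415728 = -1075 - 415728 = -416803$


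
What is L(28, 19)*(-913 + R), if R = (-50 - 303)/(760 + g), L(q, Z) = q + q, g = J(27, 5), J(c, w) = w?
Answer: -39132688/765 ≈ -51154.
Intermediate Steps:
g = 5
L(q, Z) = 2*q
R = -353/765 (R = (-50 - 303)/(760 + 5) = -353/765 ≈ -0.46144)
L(28, 19)*(-913 + R) = (2*28)*(-913 - 353/765) = 56*(-698798/765) = -39132688/765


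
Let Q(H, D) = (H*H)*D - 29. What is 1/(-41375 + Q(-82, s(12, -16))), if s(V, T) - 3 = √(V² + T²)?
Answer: 1/113248 ≈ 8.8302e-6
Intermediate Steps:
s(V, T) = 3 + √(T² + V²) (s(V, T) = 3 + √(V² + T²) = 3 + √(T² + V²))
Q(H, D) = -29 + D*H² (Q(H, D) = H²*D - 29 = D*H² - 29 = -29 + D*H²)
1/(-41375 + Q(-82, s(12, -16))) = 1/(-41375 + (-29 + (3 + √((-16)² + 12²))*(-82)²)) = 1/(-41375 + (-29 + (3 + √(256 + 144))*6724)) = 1/(-41375 + (-29 + (3 + √400)*6724)) = 1/(-41375 + (-29 + (3 + 20)*6724)) = 1/(-41375 + (-29 + 23*6724)) = 1/(-41375 + (-29 + 154652)) = 1/(-41375 + 154623) = 1/113248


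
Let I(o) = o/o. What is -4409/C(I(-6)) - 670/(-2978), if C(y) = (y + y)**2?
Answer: -6563661/5956 ≈ -1102.0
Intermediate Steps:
I(o) = 1
C(y) = 4*y**2 (C(y) = (2*y)**2 = 4*y**2)
-4409/C(I(-6)) - 670/(-2978) = -4409/(4*1**2) - 670/(-2978) = -4409/(4*1) - 670*(-1/2978) = -4409/4 + 335/1489 = -6563661/5956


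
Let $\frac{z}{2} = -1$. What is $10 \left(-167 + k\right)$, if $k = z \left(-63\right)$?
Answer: $-410$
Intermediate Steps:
$z = -2$ ($z = 2 \left(-1\right) = -2$)
$k = 126$ ($k = \left(-2\right) \left(-63\right) = 126$)
$10 \left(-167 + k\right) = 10 \left(-167 + 126\right) = 10 \left(-41\right) = -410$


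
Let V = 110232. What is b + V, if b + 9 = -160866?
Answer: -50643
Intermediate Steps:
b = -160875 (b = -9 - 160866 = -160875)
b + V = -160875 + 110232 = -50643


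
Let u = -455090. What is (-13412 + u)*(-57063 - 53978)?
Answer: 52022930582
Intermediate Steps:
(-13412 + u)*(-57063 - 53978) = (-13412 - 455090)*(-57063 - 53978) = -468502*(-111041) = 52022930582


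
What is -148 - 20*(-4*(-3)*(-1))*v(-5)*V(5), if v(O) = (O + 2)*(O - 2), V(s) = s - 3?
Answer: 9932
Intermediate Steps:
V(s) = -3 + s
v(O) = (-2 + O)*(2 + O) (v(O) = (2 + O)*(-2 + O) = (-2 + O)*(2 + O))
-148 - 20*(-4*(-3)*(-1))*v(-5)*V(5) = -148 - 20*(-4*(-3)*(-1))*(-4 + (-5)²)*(-3 + 5) = -148 - 20*(12*(-1))*(-4 + 25)*2 = -148 - 20*(-12*21)*2 = -148 - (-5040)*2 = -148 - 20*(-504) = -148 + 10080 = 9932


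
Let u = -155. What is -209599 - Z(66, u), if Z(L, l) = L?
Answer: -209665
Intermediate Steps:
-209599 - Z(66, u) = -209599 - 1*66 = -209599 - 66 = -209665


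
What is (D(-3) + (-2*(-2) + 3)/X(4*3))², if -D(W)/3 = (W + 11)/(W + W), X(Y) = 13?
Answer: 3481/169 ≈ 20.598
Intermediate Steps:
D(W) = -3*(11 + W)/(2*W) (D(W) = -3*(W + 11)/(W + W) = -3*(11 + W)/(2*W))
(D(-3) + (-2*(-2) + 3)/X(4*3))² = ((3/2)*(-11 - 1*(-3))/(-3) + (-2*(-2) + 3)/13)² = ((3/2)*(-⅓)*(-11 + 3) + (4 + 3)*(1/13))² = ((3/2)*(-⅓)*(-8) + 7*(1/13))² = (4 + 7/13)² = (59/13)² = 3481/169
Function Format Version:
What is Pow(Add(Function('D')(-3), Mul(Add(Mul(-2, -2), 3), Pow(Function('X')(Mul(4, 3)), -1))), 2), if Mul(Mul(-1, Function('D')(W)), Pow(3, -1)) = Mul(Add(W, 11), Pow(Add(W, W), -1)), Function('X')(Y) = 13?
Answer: Rational(3481, 169) ≈ 20.598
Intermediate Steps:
Function('D')(W) = Mul(Rational(-3, 2), Pow(W, -1), Add(11, W)) (Function('D')(W) = Mul(-3, Mul(Add(W, 11), Pow(Add(W, W), -1))) = Mul(-3, Mul(Add(11, W), Pow(Mul(2, W), -1))) = Mul(-3, Mul(Add(11, W), Mul(Rational(1, 2), Pow(W, -1)))) = Mul(-3, Mul(Rational(1, 2), Pow(W, -1), Add(11, W))) = Mul(Rational(-3, 2), Pow(W, -1), Add(11, W)))
Pow(Add(Function('D')(-3), Mul(Add(Mul(-2, -2), 3), Pow(Function('X')(Mul(4, 3)), -1))), 2) = Pow(Add(Mul(Rational(3, 2), Pow(-3, -1), Add(-11, Mul(-1, -3))), Mul(Add(Mul(-2, -2), 3), Pow(13, -1))), 2) = Pow(Add(Mul(Rational(3, 2), Rational(-1, 3), Add(-11, 3)), Mul(Add(4, 3), Rational(1, 13))), 2) = Pow(Add(Mul(Rational(3, 2), Rational(-1, 3), -8), Mul(7, Rational(1, 13))), 2) = Pow(Add(4, Rational(7, 13)), 2) = Pow(Rational(59, 13), 2) = Rational(3481, 169)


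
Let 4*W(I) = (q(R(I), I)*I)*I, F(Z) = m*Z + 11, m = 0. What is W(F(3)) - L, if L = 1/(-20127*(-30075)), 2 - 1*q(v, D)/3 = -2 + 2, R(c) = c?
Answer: 219730987573/1210639050 ≈ 181.50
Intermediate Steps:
q(v, D) = 6 (q(v, D) = 6 - 3*(-2 + 2) = 6 - 3*0 = 6 + 0 = 6)
F(Z) = 11 (F(Z) = 0*Z + 11 = 0 + 11 = 11)
W(I) = 3*I²/2 (W(I) = ((6*I)*I)/4 = (6*I²)/4 = 3*I²/2)
L = 1/605319525 (L = -1/20127*(-1/30075) = 1/605319525 ≈ 1.6520e-9)
W(F(3)) - L = (3/2)*11² - 1*1/605319525 = (3/2)*121 - 1/605319525 = 363/2 - 1/605319525 = 219730987573/1210639050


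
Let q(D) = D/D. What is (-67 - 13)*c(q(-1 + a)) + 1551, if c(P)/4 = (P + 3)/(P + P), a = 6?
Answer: 911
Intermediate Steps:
q(D) = 1
c(P) = 2*(3 + P)/P (c(P) = 4*((P + 3)/(P + P)) = 4*((3 + P)/((2*P))) = 4*((3 + P)*(1/(2*P))) = 4*((3 + P)/(2*P)) = 2*(3 + P)/P)
(-67 - 13)*c(q(-1 + a)) + 1551 = (-67 - 13)*(2 + 6/1) + 1551 = -80*(2 + 6*1) + 1551 = -80*(2 + 6) + 1551 = -80*8 + 1551 = -640 + 1551 = 911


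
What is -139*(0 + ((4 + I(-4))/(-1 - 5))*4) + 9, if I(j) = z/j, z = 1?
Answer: 713/2 ≈ 356.50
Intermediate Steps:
I(j) = 1/j
-139*(0 + ((4 + I(-4))/(-1 - 5))*4) + 9 = -139*(0 + ((4 + 1/(-4))/(-1 - 5))*4) + 9 = -139*(0 + ((4 - ¼)/(-6))*4) + 9 = -139*(0 + ((15/4)*(-⅙))*4) + 9 = -139*(0 - 5/8*4) + 9 = -139*(0 - 5/2) + 9 = -139*(-5/2) + 9 = 695/2 + 9 = 713/2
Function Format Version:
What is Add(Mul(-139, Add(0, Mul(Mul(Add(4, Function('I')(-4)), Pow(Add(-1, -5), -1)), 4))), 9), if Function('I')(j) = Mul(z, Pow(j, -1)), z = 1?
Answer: Rational(713, 2) ≈ 356.50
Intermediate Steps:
Function('I')(j) = Pow(j, -1) (Function('I')(j) = Mul(1, Pow(j, -1)) = Pow(j, -1))
Add(Mul(-139, Add(0, Mul(Mul(Add(4, Function('I')(-4)), Pow(Add(-1, -5), -1)), 4))), 9) = Add(Mul(-139, Add(0, Mul(Mul(Add(4, Pow(-4, -1)), Pow(Add(-1, -5), -1)), 4))), 9) = Add(Mul(-139, Add(0, Mul(Mul(Add(4, Rational(-1, 4)), Pow(-6, -1)), 4))), 9) = Add(Mul(-139, Add(0, Mul(Mul(Rational(15, 4), Rational(-1, 6)), 4))), 9) = Add(Mul(-139, Add(0, Mul(Rational(-5, 8), 4))), 9) = Add(Mul(-139, Add(0, Rational(-5, 2))), 9) = Add(Mul(-139, Rational(-5, 2)), 9) = Add(Rational(695, 2), 9) = Rational(713, 2)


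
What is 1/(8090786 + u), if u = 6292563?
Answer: 1/14383349 ≈ 6.9525e-8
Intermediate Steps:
1/(8090786 + u) = 1/(8090786 + 6292563) = 1/14383349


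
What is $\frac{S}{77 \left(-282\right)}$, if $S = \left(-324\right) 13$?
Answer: $\frac{702}{3619} \approx 0.19398$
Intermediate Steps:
$S = -4212$
$\frac{S}{77 \left(-282\right)} = - \frac{4212}{77 \left(-282\right)} = - \frac{4212}{-21714} = \left(-4212\right) \left(- \frac{1}{21714}\right) = \frac{702}{3619}$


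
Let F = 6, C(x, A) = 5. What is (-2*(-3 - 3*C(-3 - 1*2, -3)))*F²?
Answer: 1296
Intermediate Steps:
(-2*(-3 - 3*C(-3 - 1*2, -3)))*F² = -2*(-3 - 3*5)*6² = -2*(-3 - 15)*36 = -2*(-18)*36 = 36*36 = 1296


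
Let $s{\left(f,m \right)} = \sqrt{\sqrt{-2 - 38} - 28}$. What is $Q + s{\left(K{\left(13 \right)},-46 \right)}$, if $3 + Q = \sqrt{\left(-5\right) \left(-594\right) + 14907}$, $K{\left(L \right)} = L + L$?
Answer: $-3 + \sqrt{17877} + \sqrt{-28 + 2 i \sqrt{10}} \approx 131.3 + 5.3247 i$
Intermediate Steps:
$K{\left(L \right)} = 2 L$
$s{\left(f,m \right)} = \sqrt{-28 + 2 i \sqrt{10}}$ ($s{\left(f,m \right)} = \sqrt{\sqrt{-40} - 28} = \sqrt{2 i \sqrt{10} - 28} = \sqrt{-28 + 2 i \sqrt{10}}$)
$Q = -3 + \sqrt{17877}$ ($Q = -3 + \sqrt{\left(-5\right) \left(-594\right) + 14907} = -3 + \sqrt{2970 + 14907} = -3 + \sqrt{17877} \approx 130.7$)
$Q + s{\left(K{\left(13 \right)},-46 \right)} = \left(-3 + \sqrt{17877}\right) + \sqrt{-28 + 2 i \sqrt{10}} = -3 + \sqrt{17877} + \sqrt{-28 + 2 i \sqrt{10}}$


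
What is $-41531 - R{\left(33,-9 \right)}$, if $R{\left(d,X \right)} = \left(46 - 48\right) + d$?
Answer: $-41562$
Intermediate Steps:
$R{\left(d,X \right)} = -2 + d$
$-41531 - R{\left(33,-9 \right)} = -41531 - \left(-2 + 33\right) = -41531 - 31 = -41562$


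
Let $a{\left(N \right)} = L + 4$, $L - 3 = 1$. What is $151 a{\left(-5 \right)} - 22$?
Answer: $1186$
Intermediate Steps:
$L = 4$ ($L = 3 + 1 = 4$)
$a{\left(N \right)} = 8$ ($a{\left(N \right)} = 4 + 4 = 8$)
$151 a{\left(-5 \right)} - 22 = 151 \cdot 8 - 22 = 1208 - 22 = 1186$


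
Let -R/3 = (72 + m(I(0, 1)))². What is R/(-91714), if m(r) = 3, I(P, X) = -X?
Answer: 16875/91714 ≈ 0.18400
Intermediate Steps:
R = -16875 (R = -3*(72 + 3)² = -3*75² = -3*5625 = -16875)
R/(-91714) = -16875/(-91714) = -16875*(-1/91714) = 16875/91714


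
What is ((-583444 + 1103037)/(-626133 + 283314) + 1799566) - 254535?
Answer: 529665462796/342819 ≈ 1.5450e+6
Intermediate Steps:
((-583444 + 1103037)/(-626133 + 283314) + 1799566) - 254535 = (519593/(-342819) + 1799566) - 254535 = (519593*(-1/342819) + 1799566) - 254535 = (-519593/342819 + 1799566) - 254535 = 616924896961/342819 - 254535 = 529665462796/342819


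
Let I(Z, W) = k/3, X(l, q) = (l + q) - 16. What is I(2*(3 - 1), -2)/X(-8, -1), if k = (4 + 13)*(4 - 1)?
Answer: -17/25 ≈ -0.68000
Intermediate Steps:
X(l, q) = -16 + l + q
k = 51 (k = 17*3 = 51)
I(Z, W) = 17 (I(Z, W) = 51/3 = 51*(1/3) = 17)
I(2*(3 - 1), -2)/X(-8, -1) = 17/(-16 - 8 - 1) = 17/(-25) = 17*(-1/25) = -17/25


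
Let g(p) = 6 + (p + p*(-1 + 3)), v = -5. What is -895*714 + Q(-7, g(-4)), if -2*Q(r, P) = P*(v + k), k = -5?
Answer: -639060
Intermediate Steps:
g(p) = 6 + 3*p (g(p) = 6 + (p + p*2) = 6 + (p + 2*p) = 6 + 3*p)
Q(r, P) = 5*P (Q(r, P) = -P*(-5 - 5)/2 = -P*(-10)/2 = -(-5)*P = 5*P)
-895*714 + Q(-7, g(-4)) = -895*714 + 5*(6 + 3*(-4)) = -639030 + 5*(6 - 12) = -639030 + 5*(-6) = -639030 - 30 = -639060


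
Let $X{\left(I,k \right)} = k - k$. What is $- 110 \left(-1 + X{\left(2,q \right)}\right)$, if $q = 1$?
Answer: $110$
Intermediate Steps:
$X{\left(I,k \right)} = 0$
$- 110 \left(-1 + X{\left(2,q \right)}\right) = - 110 \left(-1 + 0\right) = \left(-110\right) \left(-1\right) = 110$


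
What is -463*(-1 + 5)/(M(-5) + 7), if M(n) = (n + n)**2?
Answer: -1852/107 ≈ -17.308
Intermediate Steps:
M(n) = 4*n**2 (M(n) = (2*n)**2 = 4*n**2)
-463*(-1 + 5)/(M(-5) + 7) = -463*(-1 + 5)/(4*(-5)**2 + 7) = -1852/(4*25 + 7) = -1852/(100 + 7) = -1852/107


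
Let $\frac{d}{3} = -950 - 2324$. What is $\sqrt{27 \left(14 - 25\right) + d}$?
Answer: $i \sqrt{10119} \approx 100.59 i$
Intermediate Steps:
$d = -9822$ ($d = 3 \left(-950 - 2324\right) = 3 \left(-3274\right) = -9822$)
$\sqrt{27 \left(14 - 25\right) + d} = \sqrt{27 \left(14 - 25\right) - 9822} = \sqrt{27 \left(-11\right) - 9822} = \sqrt{-297 - 9822} = \sqrt{-10119} = i \sqrt{10119}$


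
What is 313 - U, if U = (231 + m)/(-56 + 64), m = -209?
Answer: 1241/4 ≈ 310.25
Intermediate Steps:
U = 11/4 (U = (231 - 209)/(-56 + 64) = 22/8 = 22*(1/8) = 11/4 ≈ 2.7500)
313 - U = 313 - 1*11/4 = 313 - 11/4 = 1241/4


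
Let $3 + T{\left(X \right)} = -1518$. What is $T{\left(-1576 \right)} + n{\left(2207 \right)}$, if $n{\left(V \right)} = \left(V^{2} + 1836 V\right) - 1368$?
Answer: $8920012$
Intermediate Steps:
$T{\left(X \right)} = -1521$ ($T{\left(X \right)} = -3 - 1518 = -1521$)
$n{\left(V \right)} = -1368 + V^{2} + 1836 V$
$T{\left(-1576 \right)} + n{\left(2207 \right)} = -1521 + \left(-1368 + 2207^{2} + 1836 \cdot 2207\right) = -1521 + \left(-1368 + 4870849 + 4052052\right) = -1521 + 8921533 = 8920012$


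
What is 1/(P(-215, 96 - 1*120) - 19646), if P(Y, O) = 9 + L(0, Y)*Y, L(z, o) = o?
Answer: 1/26588 ≈ 3.7611e-5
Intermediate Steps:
P(Y, O) = 9 + Y**2 (P(Y, O) = 9 + Y*Y = 9 + Y**2)
1/(P(-215, 96 - 1*120) - 19646) = 1/((9 + (-215)**2) - 19646) = 1/((9 + 46225) - 19646) = 1/(46234 - 19646) = 1/26588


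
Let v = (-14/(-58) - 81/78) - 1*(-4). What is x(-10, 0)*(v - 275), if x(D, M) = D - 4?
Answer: 1434545/377 ≈ 3805.2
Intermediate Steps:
x(D, M) = -4 + D
v = 2415/754 (v = (-14*(-1/58) - 81*1/78) + 4 = (7/29 - 27/26) + 4 = -601/754 + 4 = 2415/754 ≈ 3.2029)
x(-10, 0)*(v - 275) = (-4 - 10)*(2415/754 - 275) = -14*(-204935/754) = 1434545/377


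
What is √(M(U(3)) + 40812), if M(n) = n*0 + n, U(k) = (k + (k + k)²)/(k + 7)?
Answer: 9*√50390/10 ≈ 202.03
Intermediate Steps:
U(k) = (k + 4*k²)/(7 + k) (U(k) = (k + (2*k)²)/(7 + k) = (k + 4*k²)/(7 + k))
M(n) = n (M(n) = 0 + n = n)
√(M(U(3)) + 40812) = √(3*(1 + 4*3)/(7 + 3) + 40812) = √(3*(1 + 12)/10 + 40812) = √(3*(⅒)*13 + 40812) = √(39/10 + 40812) = √(408159/10) = 9*√50390/10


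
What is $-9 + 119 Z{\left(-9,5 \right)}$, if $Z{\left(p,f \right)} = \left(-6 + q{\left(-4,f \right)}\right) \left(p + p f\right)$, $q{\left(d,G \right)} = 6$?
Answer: $-9$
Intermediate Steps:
$Z{\left(p,f \right)} = 0$ ($Z{\left(p,f \right)} = \left(-6 + 6\right) \left(p + p f\right) = 0 \left(p + f p\right) = 0$)
$-9 + 119 Z{\left(-9,5 \right)} = -9 + 119 \cdot 0 = -9 + 0 = -9$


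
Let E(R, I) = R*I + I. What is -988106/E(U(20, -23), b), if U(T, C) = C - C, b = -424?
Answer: 494053/212 ≈ 2330.4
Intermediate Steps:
U(T, C) = 0
E(R, I) = I + I*R (E(R, I) = I*R + I = I + I*R)
-988106/E(U(20, -23), b) = -988106*(-1/(424*(1 + 0))) = -988106/((-424*1)) = -988106/(-424) = -988106*(-1/424) = 494053/212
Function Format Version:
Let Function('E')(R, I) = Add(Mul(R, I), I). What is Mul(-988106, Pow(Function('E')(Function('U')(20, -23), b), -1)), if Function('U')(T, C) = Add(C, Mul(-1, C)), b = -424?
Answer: Rational(494053, 212) ≈ 2330.4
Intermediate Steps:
Function('U')(T, C) = 0
Function('E')(R, I) = Add(I, Mul(I, R)) (Function('E')(R, I) = Add(Mul(I, R), I) = Add(I, Mul(I, R)))
Mul(-988106, Pow(Function('E')(Function('U')(20, -23), b), -1)) = Mul(-988106, Pow(Mul(-424, Add(1, 0)), -1)) = Mul(-988106, Pow(Mul(-424, 1), -1)) = Mul(-988106, Pow(-424, -1)) = Mul(-988106, Rational(-1, 424)) = Rational(494053, 212)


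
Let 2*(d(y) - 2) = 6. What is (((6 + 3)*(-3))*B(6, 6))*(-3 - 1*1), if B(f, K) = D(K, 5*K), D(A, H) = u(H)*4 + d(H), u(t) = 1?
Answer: 972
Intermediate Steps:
d(y) = 5 (d(y) = 2 + (½)*6 = 2 + 3 = 5)
D(A, H) = 9 (D(A, H) = 1*4 + 5 = 4 + 5 = 9)
B(f, K) = 9
(((6 + 3)*(-3))*B(6, 6))*(-3 - 1*1) = (((6 + 3)*(-3))*9)*(-3 - 1*1) = ((9*(-3))*9)*(-3 - 1) = -27*9*(-4) = -243*(-4) = 972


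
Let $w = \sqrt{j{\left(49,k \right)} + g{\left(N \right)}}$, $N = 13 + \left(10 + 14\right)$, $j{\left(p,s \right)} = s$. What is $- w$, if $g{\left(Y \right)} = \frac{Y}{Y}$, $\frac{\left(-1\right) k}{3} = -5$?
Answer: $-4$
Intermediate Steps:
$k = 15$ ($k = \left(-3\right) \left(-5\right) = 15$)
$N = 37$ ($N = 13 + 24 = 37$)
$g{\left(Y \right)} = 1$
$w = 4$ ($w = \sqrt{15 + 1} = \sqrt{16} = 4$)
$- w = \left(-1\right) 4 = -4$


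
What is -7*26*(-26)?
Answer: 4732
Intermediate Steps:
-7*26*(-26) = -182*(-26) = 4732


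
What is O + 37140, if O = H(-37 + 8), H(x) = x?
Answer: 37111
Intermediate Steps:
O = -29 (O = -37 + 8 = -29)
O + 37140 = -29 + 37140 = 37111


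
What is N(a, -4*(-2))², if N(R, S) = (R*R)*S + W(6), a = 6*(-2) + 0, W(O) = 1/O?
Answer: 47789569/36 ≈ 1.3275e+6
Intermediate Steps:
W(O) = 1/O
a = -12 (a = -12 + 0 = -12)
N(R, S) = ⅙ + S*R² (N(R, S) = (R*R)*S + 1/6 = R²*S + ⅙ = S*R² + ⅙ = ⅙ + S*R²)
N(a, -4*(-2))² = (⅙ - 4*(-2)*(-12)²)² = (⅙ + 8*144)² = (⅙ + 1152)² = (6913/6)² = 47789569/36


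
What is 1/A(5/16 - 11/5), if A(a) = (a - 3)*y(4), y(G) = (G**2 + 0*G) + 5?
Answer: -80/8211 ≈ -0.0097430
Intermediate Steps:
y(G) = 5 + G**2 (y(G) = (G**2 + 0) + 5 = G**2 + 5 = 5 + G**2)
A(a) = -63 + 21*a (A(a) = (a - 3)*(5 + 4**2) = (-3 + a)*(5 + 16) = (-3 + a)*21 = -63 + 21*a)
1/A(5/16 - 11/5) = 1/(-63 + 21*(5/16 - 11/5)) = 1/(-63 + 21*(-151/80)) = 1/(-63 - 3171/80) = 1/(-8211/80) = -80/8211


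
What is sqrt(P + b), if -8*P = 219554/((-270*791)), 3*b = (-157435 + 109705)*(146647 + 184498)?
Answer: I*sqrt(106803714900286571790)/142380 ≈ 72585.0*I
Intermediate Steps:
b = -5268516950 (b = ((-157435 + 109705)*(146647 + 184498))/3 = (-47730*331145)/3 = (1/3)*(-15805550850) = -5268516950)
P = 109777/854280 (P = -109777/(4*((-270*791))) = -109777/(4*(-213570)) = -109777*(-1)/(4*213570) = -1/8*(-109777/106785) = 109777/854280 ≈ 0.12850)
sqrt(P + b) = sqrt(109777/854280 - 5268516950) = sqrt(-4500788659936223/854280) = I*sqrt(106803714900286571790)/142380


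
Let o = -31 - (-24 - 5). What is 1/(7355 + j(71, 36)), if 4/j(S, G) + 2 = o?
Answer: 1/7354 ≈ 0.00013598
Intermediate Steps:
o = -2 (o = -31 - 1*(-29) = -31 + 29 = -2)
j(S, G) = -1 (j(S, G) = 4/(-2 - 2) = 4/(-4) = 4*(-1/4) = -1)
1/(7355 + j(71, 36)) = 1/(7355 - 1) = 1/7354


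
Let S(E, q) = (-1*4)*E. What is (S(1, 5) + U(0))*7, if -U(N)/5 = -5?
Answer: 147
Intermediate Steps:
U(N) = 25 (U(N) = -5*(-5) = 25)
S(E, q) = -4*E
(S(1, 5) + U(0))*7 = (-4*1 + 25)*7 = (-4 + 25)*7 = 21*7 = 147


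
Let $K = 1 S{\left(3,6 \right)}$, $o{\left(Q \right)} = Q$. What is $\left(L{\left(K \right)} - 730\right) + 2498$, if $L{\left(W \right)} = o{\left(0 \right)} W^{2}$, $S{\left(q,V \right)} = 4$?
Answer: $1768$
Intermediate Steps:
$K = 4$ ($K = 1 \cdot 4 = 4$)
$L{\left(W \right)} = 0$ ($L{\left(W \right)} = 0 W^{2} = 0$)
$\left(L{\left(K \right)} - 730\right) + 2498 = \left(0 - 730\right) + 2498 = -730 + 2498 = 1768$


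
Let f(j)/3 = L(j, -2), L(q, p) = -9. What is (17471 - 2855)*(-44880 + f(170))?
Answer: -656360712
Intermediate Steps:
f(j) = -27 (f(j) = 3*(-9) = -27)
(17471 - 2855)*(-44880 + f(170)) = (17471 - 2855)*(-44880 - 27) = 14616*(-44907) = -656360712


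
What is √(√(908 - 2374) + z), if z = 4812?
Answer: √(4812 + I*√1466) ≈ 69.369 + 0.276*I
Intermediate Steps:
√(√(908 - 2374) + z) = √(√(908 - 2374) + 4812) = √(√(-1466) + 4812) = √(I*√1466 + 4812) = √(4812 + I*√1466)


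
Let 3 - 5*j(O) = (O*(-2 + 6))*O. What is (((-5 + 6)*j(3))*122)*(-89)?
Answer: 358314/5 ≈ 71663.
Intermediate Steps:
j(O) = ⅗ - 4*O²/5 (j(O) = ⅗ - O*(-2 + 6)*O/5 = ⅗ - O*4*O/5 = ⅗ - 4*O*O/5 = ⅗ - 4*O²/5)
(((-5 + 6)*j(3))*122)*(-89) = (((-5 + 6)*(⅗ - ⅘*3²))*122)*(-89) = ((1*(⅗ - ⅘*9))*122)*(-89) = ((1*(⅗ - 36/5))*122)*(-89) = ((1*(-33/5))*122)*(-89) = -33/5*122*(-89) = -4026/5*(-89) = 358314/5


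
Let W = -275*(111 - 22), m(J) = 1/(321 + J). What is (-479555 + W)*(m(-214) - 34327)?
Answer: 1851296141640/107 ≈ 1.7302e+10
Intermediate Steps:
W = -24475 (W = -275*89 = -24475)
(-479555 + W)*(m(-214) - 34327) = (-479555 - 24475)*(1/(321 - 214) - 34327) = -504030*(1/107 - 34327) = -504030*(-3672988/107) = 1851296141640/107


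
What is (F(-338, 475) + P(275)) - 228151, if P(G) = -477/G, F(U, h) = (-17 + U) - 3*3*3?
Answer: -62847052/275 ≈ -2.2853e+5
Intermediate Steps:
F(U, h) = -44 + U (F(U, h) = (-17 + U) - 9*3 = (-17 + U) - 27 = -44 + U)
(F(-338, 475) + P(275)) - 228151 = ((-44 - 338) - 477/275) - 228151 = (-382 - 477*1/275) - 228151 = (-382 - 477/275) - 228151 = -105527/275 - 228151 = -62847052/275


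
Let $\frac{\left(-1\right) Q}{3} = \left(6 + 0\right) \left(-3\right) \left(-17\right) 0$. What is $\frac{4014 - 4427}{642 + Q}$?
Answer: $- \frac{413}{642} \approx -0.6433$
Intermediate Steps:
$Q = 0$ ($Q = - 3 \left(6 + 0\right) \left(-3\right) \left(-17\right) 0 = - 3 \cdot 6 \left(-3\right) \left(-17\right) 0 = - 3 \left(-18\right) \left(-17\right) 0 = - 3 \cdot 306 \cdot 0 = \left(-3\right) 0 = 0$)
$\frac{4014 - 4427}{642 + Q} = \frac{4014 - 4427}{642 + 0} = - \frac{413}{642}$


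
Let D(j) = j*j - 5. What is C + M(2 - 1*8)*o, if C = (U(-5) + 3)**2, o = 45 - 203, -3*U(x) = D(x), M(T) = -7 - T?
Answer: 1543/9 ≈ 171.44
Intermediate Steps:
D(j) = -5 + j**2 (D(j) = j**2 - 5 = -5 + j**2)
U(x) = 5/3 - x**2/3 (U(x) = -(-5 + x**2)/3 = 5/3 - x**2/3)
o = -158
C = 121/9 (C = ((5/3 - 1/3*(-5)**2) + 3)**2 = ((5/3 - 1/3*25) + 3)**2 = ((5/3 - 25/3) + 3)**2 = (-20/3 + 3)**2 = (-11/3)**2 = 121/9 ≈ 13.444)
C + M(2 - 1*8)*o = 121/9 + (-7 - (2 - 1*8))*(-158) = 121/9 + (-7 - (2 - 8))*(-158) = 121/9 + (-7 - 1*(-6))*(-158) = 121/9 + (-7 + 6)*(-158) = 121/9 - 1*(-158) = 121/9 + 158 = 1543/9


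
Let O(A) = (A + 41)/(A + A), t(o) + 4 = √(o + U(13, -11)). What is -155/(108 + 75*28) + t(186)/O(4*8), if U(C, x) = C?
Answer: -576563/161184 + 64*√199/73 ≈ 8.7905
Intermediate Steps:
t(o) = -4 + √(13 + o) (t(o) = -4 + √(o + 13) = -4 + √(13 + o))
O(A) = (41 + A)/(2*A) (O(A) = (41 + A)/((2*A)) = (41 + A)*(1/(2*A)) = (41 + A)/(2*A))
-155/(108 + 75*28) + t(186)/O(4*8) = -155/(108 + 75*28) + (-4 + √(13 + 186))/(((41 + 4*8)/(2*((4*8))))) = -155/(108 + 2100) + (-4 + √199)/(((½)*(41 + 32)/32)) = -155/2208 + (-4 + √199)/(((½)*(1/32)*73)) = -155*1/2208 + (-4 + √199)/(73/64) = -155/2208 + (-4 + √199)*(64/73) = -155/2208 + (-256/73 + 64*√199/73) = -576563/161184 + 64*√199/73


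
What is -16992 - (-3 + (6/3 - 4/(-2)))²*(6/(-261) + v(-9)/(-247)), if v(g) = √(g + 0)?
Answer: -1478302/87 + 3*I/247 ≈ -16992.0 + 0.012146*I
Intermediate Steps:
v(g) = √g
-16992 - (-3 + (6/3 - 4/(-2)))²*(6/(-261) + v(-9)/(-247)) = -16992 - (-3 + (6/3 - 4/(-2)))²*(6/(-261) + √(-9)/(-247)) = -16992 - (-3 + (6*(⅓) - 4*(-½)))²*(6*(-1/261) + (3*I)*(-1/247)) = -16992 - (-3 + (2 + 2))²*(-2/87 - 3*I/247) = -16992 - (-3 + 4)²*(-2/87 - 3*I/247) = -16992 - 1²*(-2/87 - 3*I/247) = -16992 - (-2/87 - 3*I/247) = -16992 + (2/87 + 3*I/247) = -1478302/87 + 3*I/247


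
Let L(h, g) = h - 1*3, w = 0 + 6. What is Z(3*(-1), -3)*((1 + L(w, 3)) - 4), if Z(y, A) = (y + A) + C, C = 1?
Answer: 0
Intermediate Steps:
w = 6
L(h, g) = -3 + h (L(h, g) = h - 3 = -3 + h)
Z(y, A) = 1 + A + y (Z(y, A) = (y + A) + 1 = (A + y) + 1 = 1 + A + y)
Z(3*(-1), -3)*((1 + L(w, 3)) - 4) = (1 - 3 + 3*(-1))*((1 + (-3 + 6)) - 4) = (1 - 3 - 3)*((1 + 3) - 4) = -5*(4 - 4) = -5*0 = 0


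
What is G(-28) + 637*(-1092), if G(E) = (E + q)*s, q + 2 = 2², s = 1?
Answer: -695630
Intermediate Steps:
q = 2 (q = -2 + 2² = -2 + 4 = 2)
G(E) = 2 + E (G(E) = (E + 2)*1 = (2 + E)*1 = 2 + E)
G(-28) + 637*(-1092) = (2 - 28) + 637*(-1092) = -26 - 695604 = -695630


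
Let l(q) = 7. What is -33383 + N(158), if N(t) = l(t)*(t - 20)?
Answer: -32417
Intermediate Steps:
N(t) = -140 + 7*t (N(t) = 7*(t - 20) = 7*(-20 + t) = -140 + 7*t)
-33383 + N(158) = -33383 + (-140 + 7*158) = -33383 + (-140 + 1106) = -33383 + 966 = -32417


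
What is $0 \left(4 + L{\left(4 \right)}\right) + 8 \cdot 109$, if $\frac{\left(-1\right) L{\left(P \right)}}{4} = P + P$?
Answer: $872$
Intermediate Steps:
$L{\left(P \right)} = - 8 P$ ($L{\left(P \right)} = - 4 \left(P + P\right) = - 4 \cdot 2 P = - 8 P$)
$0 \left(4 + L{\left(4 \right)}\right) + 8 \cdot 109 = 0 \left(4 - 32\right) + 8 \cdot 109 = 0 \left(4 - 32\right) + 872 = 0 \left(-28\right) + 872 = 0 + 872 = 872$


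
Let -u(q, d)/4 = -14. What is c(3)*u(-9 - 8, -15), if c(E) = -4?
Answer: -224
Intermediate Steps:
u(q, d) = 56 (u(q, d) = -4*(-14) = 56)
c(3)*u(-9 - 8, -15) = -4*56 = -224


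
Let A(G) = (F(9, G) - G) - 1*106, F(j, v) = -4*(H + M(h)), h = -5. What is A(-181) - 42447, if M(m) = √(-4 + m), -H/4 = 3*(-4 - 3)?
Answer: -42708 - 12*I ≈ -42708.0 - 12.0*I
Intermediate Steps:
H = 84 (H = -12*(-4 - 3) = -12*(-7) = -4*(-21) = 84)
F(j, v) = -336 - 12*I (F(j, v) = -4*(84 + √(-4 - 5)) = -4*(84 + √(-9)) = -4*(84 + 3*I) = -336 - 12*I)
A(G) = -442 - G - 12*I (A(G) = ((-336 - 12*I) - G) - 1*106 = (-336 - G - 12*I) - 106 = -442 - G - 12*I)
A(-181) - 42447 = (-442 - 1*(-181) - 12*I) - 42447 = (-442 + 181 - 12*I) - 42447 = (-261 - 12*I) - 42447 = -42708 - 12*I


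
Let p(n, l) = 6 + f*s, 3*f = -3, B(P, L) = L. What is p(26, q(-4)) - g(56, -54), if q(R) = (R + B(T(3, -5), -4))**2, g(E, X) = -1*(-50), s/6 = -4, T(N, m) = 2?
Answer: -20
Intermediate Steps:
s = -24 (s = 6*(-4) = -24)
f = -1 (f = (1/3)*(-3) = -1)
g(E, X) = 50
q(R) = (-4 + R)**2 (q(R) = (R - 4)**2 = (-4 + R)**2)
p(n, l) = 30 (p(n, l) = 6 - 1*(-24) = 6 + 24 = 30)
p(26, q(-4)) - g(56, -54) = 30 - 1*50 = 30 - 50 = -20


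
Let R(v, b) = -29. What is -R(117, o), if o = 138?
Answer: 29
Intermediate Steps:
-R(117, o) = -1*(-29) = 29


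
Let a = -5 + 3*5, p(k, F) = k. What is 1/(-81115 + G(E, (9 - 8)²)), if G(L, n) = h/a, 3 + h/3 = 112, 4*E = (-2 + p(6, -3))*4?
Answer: -10/810823 ≈ -1.2333e-5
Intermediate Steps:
E = 4 (E = ((-2 + 6)*4)/4 = (4*4)/4 = (¼)*16 = 4)
h = 327 (h = -9 + 3*112 = -9 + 336 = 327)
a = 10 (a = -5 + 15 = 10)
G(L, n) = 327/10
1/(-81115 + G(E, (9 - 8)²)) = 1/(-81115 + 327/10) = 1/(-810823/10) = -10/810823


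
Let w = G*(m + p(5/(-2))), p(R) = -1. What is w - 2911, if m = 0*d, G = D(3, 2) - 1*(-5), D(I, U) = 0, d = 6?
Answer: -2916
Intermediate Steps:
G = 5 (G = 0 - 1*(-5) = 0 + 5 = 5)
m = 0 (m = 0*6 = 0)
w = -5 (w = 5*(0 - 1) = 5*(-1) = -5)
w - 2911 = -5 - 2911 = -2916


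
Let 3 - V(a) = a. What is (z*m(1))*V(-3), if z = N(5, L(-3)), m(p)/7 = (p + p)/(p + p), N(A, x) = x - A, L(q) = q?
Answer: -336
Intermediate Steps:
V(a) = 3 - a
m(p) = 7 (m(p) = 7*((p + p)/(p + p)) = 7*((2*p)/((2*p))) = 7*((2*p)*(1/(2*p))) = 7*1 = 7)
z = -8 (z = -3 - 1*5 = -3 - 5 = -8)
(z*m(1))*V(-3) = (-8*7)*(3 - 1*(-3)) = -56*(3 + 3) = -56*6 = -336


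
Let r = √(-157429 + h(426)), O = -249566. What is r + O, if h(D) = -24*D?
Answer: -249566 + I*√167653 ≈ -2.4957e+5 + 409.45*I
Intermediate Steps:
r = I*√167653 (r = √(-157429 - 24*426) = √(-157429 - 10224) = √(-167653) = I*√167653 ≈ 409.45*I)
r + O = I*√167653 - 249566 = -249566 + I*√167653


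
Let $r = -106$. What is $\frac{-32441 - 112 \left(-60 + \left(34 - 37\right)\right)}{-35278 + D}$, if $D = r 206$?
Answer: $\frac{25385}{57114} \approx 0.44446$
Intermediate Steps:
$D = -21836$ ($D = \left(-106\right) 206 = -21836$)
$\frac{-32441 - 112 \left(-60 + \left(34 - 37\right)\right)}{-35278 + D} = \frac{-32441 - 112 \left(-60 + \left(34 - 37\right)\right)}{-35278 - 21836} = \frac{-32441 - 112 \left(-60 - 3\right)}{-57114} = \left(-32441 - -7056\right) \left(- \frac{1}{57114}\right) = \left(-32441 + 7056\right) \left(- \frac{1}{57114}\right) = \left(-25385\right) \left(- \frac{1}{57114}\right) = \frac{25385}{57114}$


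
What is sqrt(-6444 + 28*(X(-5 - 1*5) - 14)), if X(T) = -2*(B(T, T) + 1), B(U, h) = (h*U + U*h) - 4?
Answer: 2*I*sqrt(4467) ≈ 133.67*I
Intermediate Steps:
B(U, h) = -4 + 2*U*h (B(U, h) = (U*h + U*h) - 4 = 2*U*h - 4 = -4 + 2*U*h)
X(T) = 6 - 4*T**2 (X(T) = -2*((-4 + 2*T*T) + 1) = -2*((-4 + 2*T**2) + 1) = -2*(-3 + 2*T**2) = 6 - 4*T**2)
sqrt(-6444 + 28*(X(-5 - 1*5) - 14)) = sqrt(-6444 + 28*((6 - 4*(-5 - 1*5)**2) - 14)) = sqrt(-6444 + 28*((6 - 4*(-5 - 5)**2) - 14)) = sqrt(-6444 + 28*((6 - 4*(-10)**2) - 14)) = sqrt(-6444 + 28*((6 - 4*100) - 14)) = sqrt(-6444 + 28*((6 - 400) - 14)) = sqrt(-6444 + 28*(-394 - 14)) = sqrt(-6444 + 28*(-408)) = sqrt(-6444 - 11424) = sqrt(-17868) = 2*I*sqrt(4467)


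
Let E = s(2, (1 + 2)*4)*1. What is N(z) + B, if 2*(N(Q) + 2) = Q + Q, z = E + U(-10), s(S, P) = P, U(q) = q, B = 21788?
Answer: 21788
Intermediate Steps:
E = 12 (E = ((1 + 2)*4)*1 = (3*4)*1 = 12*1 = 12)
z = 2 (z = 12 - 10 = 2)
N(Q) = -2 + Q (N(Q) = -2 + (Q + Q)/2 = -2 + (2*Q)/2 = -2 + Q)
N(z) + B = (-2 + 2) + 21788 = 0 + 21788 = 21788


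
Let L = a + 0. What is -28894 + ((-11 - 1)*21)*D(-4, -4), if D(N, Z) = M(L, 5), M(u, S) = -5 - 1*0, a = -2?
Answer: -27634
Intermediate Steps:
L = -2 (L = -2 + 0 = -2)
M(u, S) = -5 (M(u, S) = -5 + 0 = -5)
D(N, Z) = -5
-28894 + ((-11 - 1)*21)*D(-4, -4) = -28894 + ((-11 - 1)*21)*(-5) = -28894 - 12*21*(-5) = -28894 - 252*(-5) = -28894 + 1260 = -27634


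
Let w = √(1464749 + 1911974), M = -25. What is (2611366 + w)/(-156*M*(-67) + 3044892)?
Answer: 1305683/1391796 + √3376723/2783592 ≈ 0.93879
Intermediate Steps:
w = √3376723 ≈ 1837.6
(2611366 + w)/(-156*M*(-67) + 3044892) = (2611366 + √3376723)/(-156*(-25)*(-67) + 3044892) = (2611366 + √3376723)/(3900*(-67) + 3044892) = (2611366 + √3376723)/(-261300 + 3044892) = (2611366 + √3376723)/2783592 = (2611366 + √3376723)*(1/2783592) = 1305683/1391796 + √3376723/2783592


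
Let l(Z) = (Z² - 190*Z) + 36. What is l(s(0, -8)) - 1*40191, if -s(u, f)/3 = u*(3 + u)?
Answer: -40155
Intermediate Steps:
s(u, f) = -3*u*(3 + u)
l(Z) = 36 + Z² - 190*Z
l(s(0, -8)) - 1*40191 = (36 + (-3*0*(3 + 0))² - (-570)*0*(3 + 0)) - 1*40191 = (36 + (-3*0*3)² - (-570)*0*3) - 40191 = (36 + 0² - 190*0) - 40191 = (36 + 0 + 0) - 40191 = 36 - 40191 = -40155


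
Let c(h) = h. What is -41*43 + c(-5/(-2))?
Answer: -3521/2 ≈ -1760.5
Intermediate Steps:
-41*43 + c(-5/(-2)) = -41*43 - 5/(-2) = -1763 - 5*(-½) = -1763 + 5/2 = -3521/2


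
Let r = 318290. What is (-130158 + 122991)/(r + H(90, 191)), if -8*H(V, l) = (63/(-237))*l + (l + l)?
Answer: -1509848/67044371 ≈ -0.022520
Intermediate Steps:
H(V, l) = -137*l/632 (H(V, l) = -((63/(-237))*l + (l + l))/8 = -((63*(-1/237))*l + 2*l)/8 = -(-21*l/79 + 2*l)/8 = -137*l/632)
(-130158 + 122991)/(r + H(90, 191)) = (-130158 + 122991)/(318290 - 137/632*191) = -7167/(318290 - 26167/632) = -7167/201133113/632 = -7167*632/201133113 = -1509848/67044371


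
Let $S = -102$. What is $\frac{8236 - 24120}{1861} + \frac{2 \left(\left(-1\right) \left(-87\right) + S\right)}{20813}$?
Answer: $- \frac{330649522}{38732993} \approx -8.5366$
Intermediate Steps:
$\frac{8236 - 24120}{1861} + \frac{2 \left(\left(-1\right) \left(-87\right) + S\right)}{20813} = \frac{8236 - 24120}{1861} + \frac{2 \left(\left(-1\right) \left(-87\right) - 102\right)}{20813} = \left(-15884\right) \frac{1}{1861} + 2 \left(87 - 102\right) \frac{1}{20813} = - \frac{15884}{1861} + 2 \left(-15\right) \frac{1}{20813} = - \frac{15884}{1861} - \frac{30}{20813} = - \frac{330649522}{38732993}$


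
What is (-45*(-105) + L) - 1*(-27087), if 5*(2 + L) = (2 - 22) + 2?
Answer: 159032/5 ≈ 31806.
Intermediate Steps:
L = -28/5 (L = -2 + ((2 - 22) + 2)/5 = -2 + (-20 + 2)/5 = -2 + (1/5)*(-18) = -2 - 18/5 = -28/5 ≈ -5.6000)
(-45*(-105) + L) - 1*(-27087) = (-45*(-105) - 28/5) - 1*(-27087) = (4725 - 28/5) + 27087 = 23597/5 + 27087 = 159032/5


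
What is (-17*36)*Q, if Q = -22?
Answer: 13464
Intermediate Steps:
(-17*36)*Q = -17*36*(-22) = -612*(-22) = 13464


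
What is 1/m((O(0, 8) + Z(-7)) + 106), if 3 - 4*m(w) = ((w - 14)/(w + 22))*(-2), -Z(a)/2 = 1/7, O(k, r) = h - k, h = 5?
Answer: 3716/4141 ≈ 0.89737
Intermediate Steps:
O(k, r) = 5 - k
Z(a) = -2/7
m(w) = 3/4 + (-14 + w)/(2*(22 + w)) (m(w) = 3/4 - (w - 14)/(w + 22)*(-2)/4 = 3/4 - (-14 + w)/(22 + w)*(-2)/4 = 3/4 - (-1)*(-14 + w)/(2*(22 + w)) = 3/4 + (-14 + w)/(2*(22 + w)))
1/m((O(0, 8) + Z(-7)) + 106) = 1/((38 + 5*(((5 - 1*0) - 2/7) + 106))/(4*(22 + (((5 - 1*0) - 2/7) + 106)))) = 1/((38 + 5*(((5 + 0) - 2/7) + 106))/(4*(22 + (((5 + 0) - 2/7) + 106)))) = 1/((38 + 5*((5 - 2/7) + 106))/(4*(22 + ((5 - 2/7) + 106)))) = 1/((38 + 5*(33/7 + 106))/(4*(22 + (33/7 + 106)))) = 1/((38 + 5*(775/7))/(4*(22 + 775/7))) = 1/((38 + 3875/7)/(4*(929/7))) = 1/((1/4)*(7/929)*(4141/7)) = 1/(4141/3716) = 3716/4141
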